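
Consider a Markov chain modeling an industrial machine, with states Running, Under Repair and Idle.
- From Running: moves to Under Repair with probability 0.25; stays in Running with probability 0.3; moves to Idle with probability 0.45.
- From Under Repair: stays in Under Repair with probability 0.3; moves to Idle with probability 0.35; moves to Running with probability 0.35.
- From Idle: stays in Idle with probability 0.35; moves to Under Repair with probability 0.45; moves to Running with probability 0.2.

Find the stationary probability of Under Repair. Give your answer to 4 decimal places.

0.3427

Let the stationary distribution be π with π = πP and π_1 + π_2 + π_3 = 1.
π_1 = 0.3·π_1 + 0.35·π_2 + 0.2·π_3
π_2 = 0.25·π_1 + 0.3·π_2 + 0.45·π_3
Solving with the normalization constraint gives π = (0.2793, 0.3427, 0.3779).
So the stationary probability of Under Repair is 0.3427.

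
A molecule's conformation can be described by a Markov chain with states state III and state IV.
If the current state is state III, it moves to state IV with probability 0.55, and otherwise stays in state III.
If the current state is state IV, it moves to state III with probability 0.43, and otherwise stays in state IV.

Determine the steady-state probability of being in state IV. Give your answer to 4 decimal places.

0.5612

Let the stationary distribution be π with π = πP and π_1 + π_2 = 1.
π_1 = 0.45·π_1 + 0.43·π_2
Solving with the normalization constraint gives π = (0.4388, 0.5612).
So the stationary probability of state IV is 0.5612.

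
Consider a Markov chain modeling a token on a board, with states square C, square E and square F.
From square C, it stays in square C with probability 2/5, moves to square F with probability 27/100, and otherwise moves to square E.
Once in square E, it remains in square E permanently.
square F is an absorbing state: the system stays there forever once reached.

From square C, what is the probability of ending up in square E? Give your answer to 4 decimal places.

0.5500

Let h(s) be the probability of absorption at square E starting from transient state s. Then h(square E) = 1 and h(square F) = 0. By first-step analysis:
h(square C) = 0.4·h(square C) + 0.33·1 + 0.27·0
Solving: h(square C) = 0.5500.
Starting from square C, the probability is 0.5500.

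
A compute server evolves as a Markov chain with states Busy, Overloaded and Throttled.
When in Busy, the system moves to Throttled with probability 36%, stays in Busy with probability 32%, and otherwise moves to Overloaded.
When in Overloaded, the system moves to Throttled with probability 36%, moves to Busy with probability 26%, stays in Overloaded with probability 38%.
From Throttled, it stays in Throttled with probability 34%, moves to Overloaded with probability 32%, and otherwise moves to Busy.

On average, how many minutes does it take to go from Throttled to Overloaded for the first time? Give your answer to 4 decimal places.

Let t(s) be the expected number of minutes to first reach Overloaded from state s, with t(Overloaded) = 0. Conditioning on the first minute:
t(Busy) = 1 + 0.32·t(Busy) + 0.36·t(Throttled)
t(Throttled) = 1 + 0.34·t(Busy) + 0.34·t(Throttled)
Solving: t(Busy) = 3.1250, t(Throttled) = 3.1250.
Expected minutes from Throttled to Overloaded: 3.1250.

3.1250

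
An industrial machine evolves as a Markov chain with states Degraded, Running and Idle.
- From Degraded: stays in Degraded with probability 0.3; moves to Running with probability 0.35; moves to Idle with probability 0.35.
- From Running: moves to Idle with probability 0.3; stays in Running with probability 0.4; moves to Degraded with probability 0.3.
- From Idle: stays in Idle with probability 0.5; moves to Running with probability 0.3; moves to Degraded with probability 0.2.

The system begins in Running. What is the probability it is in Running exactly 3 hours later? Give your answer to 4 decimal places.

Propagate the distribution vector 3 hours from Running.
After 0 hours: (0.0000, 1.0000, 0.0000)
After 1 hour: (0.3000, 0.4000, 0.3000)
After 2 hours: (0.2700, 0.3550, 0.3750)
After 3 hours: (0.2625, 0.3490, 0.3885)
P(in Running after 3 hours) = 0.3490

0.3490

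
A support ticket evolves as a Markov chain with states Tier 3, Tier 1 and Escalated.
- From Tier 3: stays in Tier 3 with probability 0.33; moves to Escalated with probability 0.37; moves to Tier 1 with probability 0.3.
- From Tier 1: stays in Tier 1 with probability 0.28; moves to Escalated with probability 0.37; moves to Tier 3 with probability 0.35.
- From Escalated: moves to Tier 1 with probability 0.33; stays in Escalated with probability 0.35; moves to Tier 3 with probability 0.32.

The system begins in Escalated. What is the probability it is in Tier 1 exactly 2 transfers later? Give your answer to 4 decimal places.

Sum over the intermediate state after 1 transfer:
P = P(Escalated→Tier 3)·P(Tier 3→Tier 1) + P(Escalated→Tier 1)·P(Tier 1→Tier 1) + P(Escalated→Escalated)·P(Escalated→Tier 1)
  = 0.32×0.3 + 0.33×0.28 + 0.35×0.33
  = 0.0960 + 0.0924 + 0.1155 = 0.3039

0.3039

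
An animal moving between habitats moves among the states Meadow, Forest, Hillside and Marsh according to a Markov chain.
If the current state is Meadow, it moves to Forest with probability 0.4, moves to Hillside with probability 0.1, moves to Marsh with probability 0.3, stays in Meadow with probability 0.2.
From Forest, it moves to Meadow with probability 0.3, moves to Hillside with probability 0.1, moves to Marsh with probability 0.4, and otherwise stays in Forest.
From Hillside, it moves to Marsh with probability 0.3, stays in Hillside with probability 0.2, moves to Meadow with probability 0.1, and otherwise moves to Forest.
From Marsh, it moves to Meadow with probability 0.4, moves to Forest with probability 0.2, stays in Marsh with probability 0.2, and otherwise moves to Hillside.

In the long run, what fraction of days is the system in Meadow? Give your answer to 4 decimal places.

Let the stationary distribution be π with π = πP and π_1 + π_2 + π_3 + π_4 = 1.
π_1 = 0.2·π_1 + 0.3·π_2 + 0.1·π_3 + 0.4·π_4
π_2 = 0.4·π_1 + 0.2·π_2 + 0.4·π_3 + 0.2·π_4
π_3 = 0.1·π_1 + 0.1·π_2 + 0.2·π_3 + 0.2·π_4
Solving with the normalization constraint gives π = (0.2736, 0.2836, 0.1443, 0.2985).
So the stationary probability of Meadow is 0.2736.

0.2736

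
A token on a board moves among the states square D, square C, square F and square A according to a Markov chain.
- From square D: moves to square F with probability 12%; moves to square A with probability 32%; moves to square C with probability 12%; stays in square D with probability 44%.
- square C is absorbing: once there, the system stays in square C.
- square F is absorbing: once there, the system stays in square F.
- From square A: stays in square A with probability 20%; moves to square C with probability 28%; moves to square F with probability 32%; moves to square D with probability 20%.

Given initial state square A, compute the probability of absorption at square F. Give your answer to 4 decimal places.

0.5292

Let h(s) be the probability of absorption at square F starting from transient state s. Then h(square F) = 1 and h(square C) = 0. By first-step analysis:
h(square D) = 0.44·h(square D) + 0.12·0 + 0.12·1 + 0.32·h(square A)
h(square A) = 0.2·h(square D) + 0.28·0 + 0.32·1 + 0.2·h(square A)
Solving: h(square D) = 0.5167, h(square A) = 0.5292.
Starting from square A, the probability is 0.5292.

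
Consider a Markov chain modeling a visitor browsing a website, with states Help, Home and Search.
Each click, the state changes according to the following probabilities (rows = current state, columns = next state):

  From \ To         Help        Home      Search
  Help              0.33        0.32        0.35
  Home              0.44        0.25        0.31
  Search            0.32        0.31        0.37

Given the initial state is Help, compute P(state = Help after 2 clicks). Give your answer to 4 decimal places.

Sum over the intermediate state after 1 click:
P = P(Help→Help)·P(Help→Help) + P(Help→Home)·P(Home→Help) + P(Help→Search)·P(Search→Help)
  = 0.33×0.33 + 0.32×0.44 + 0.35×0.32
  = 0.1089 + 0.1408 + 0.1120 = 0.3617

0.3617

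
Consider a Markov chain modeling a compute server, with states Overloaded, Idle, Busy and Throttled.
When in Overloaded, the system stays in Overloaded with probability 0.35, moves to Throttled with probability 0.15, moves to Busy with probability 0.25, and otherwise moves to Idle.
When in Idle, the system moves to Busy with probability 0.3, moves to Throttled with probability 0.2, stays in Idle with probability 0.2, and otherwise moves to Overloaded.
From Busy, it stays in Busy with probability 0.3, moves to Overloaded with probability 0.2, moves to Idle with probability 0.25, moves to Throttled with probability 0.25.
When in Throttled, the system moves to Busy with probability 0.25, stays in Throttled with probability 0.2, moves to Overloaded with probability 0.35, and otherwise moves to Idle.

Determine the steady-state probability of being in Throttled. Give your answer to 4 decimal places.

Let the stationary distribution be π with π = πP and π_1 + π_2 + π_3 + π_4 = 1.
π_1 = 0.35·π_1 + 0.3·π_2 + 0.2·π_3 + 0.35·π_4
π_2 = 0.25·π_1 + 0.2·π_2 + 0.25·π_3 + 0.2·π_4
π_3 = 0.25·π_1 + 0.3·π_2 + 0.3·π_3 + 0.25·π_4
Solving with the normalization constraint gives π = (0.2973, 0.2286, 0.2752, 0.1989).
So the stationary probability of Throttled is 0.1989.

0.1989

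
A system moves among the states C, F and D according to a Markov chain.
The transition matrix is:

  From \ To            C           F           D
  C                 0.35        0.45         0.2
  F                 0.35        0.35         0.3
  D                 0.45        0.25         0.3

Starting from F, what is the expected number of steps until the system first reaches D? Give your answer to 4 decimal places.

Let t(s) be the expected number of steps to first reach D from state s, with t(D) = 0. Conditioning on the first step:
t(C) = 1 + 0.35·t(C) + 0.45·t(F)
t(F) = 1 + 0.35·t(C) + 0.35·t(F)
Solving: t(C) = 4.1509, t(F) = 3.7736.
Expected steps from F to D: 3.7736.

3.7736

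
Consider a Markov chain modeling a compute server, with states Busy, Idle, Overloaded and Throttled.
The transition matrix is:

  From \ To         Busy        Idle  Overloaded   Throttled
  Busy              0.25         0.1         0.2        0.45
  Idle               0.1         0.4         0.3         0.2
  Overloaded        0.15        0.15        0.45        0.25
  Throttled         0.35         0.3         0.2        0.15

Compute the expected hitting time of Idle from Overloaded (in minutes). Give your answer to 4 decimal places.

Let t(s) be the expected number of minutes to first reach Idle from state s, with t(Idle) = 0. Conditioning on the first minute:
t(Busy) = 1 + 0.25·t(Busy) + 0.2·t(Overloaded) + 0.45·t(Throttled)
t(Overloaded) = 1 + 0.15·t(Busy) + 0.45·t(Overloaded) + 0.25·t(Throttled)
t(Throttled) = 1 + 0.35·t(Busy) + 0.2·t(Overloaded) + 0.15·t(Throttled)
Solving: t(Busy) = 5.7353, t(Overloaded) = 5.5882, t(Throttled) = 4.8529.
Expected minutes from Overloaded to Idle: 5.5882.

5.5882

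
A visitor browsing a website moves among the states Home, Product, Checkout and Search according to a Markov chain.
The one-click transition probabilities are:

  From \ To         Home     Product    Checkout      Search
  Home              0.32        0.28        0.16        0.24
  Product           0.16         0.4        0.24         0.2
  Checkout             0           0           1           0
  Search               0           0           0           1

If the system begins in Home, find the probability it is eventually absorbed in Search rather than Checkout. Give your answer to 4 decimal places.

0.5507

Let h(s) be the probability of absorption at Search starting from transient state s. Then h(Search) = 1 and h(Checkout) = 0. By first-step analysis:
h(Home) = 0.32·h(Home) + 0.28·h(Product) + 0.16·0 + 0.24·1
h(Product) = 0.16·h(Home) + 0.4·h(Product) + 0.24·0 + 0.2·1
Solving: h(Home) = 0.5507, h(Product) = 0.4802.
Starting from Home, the probability is 0.5507.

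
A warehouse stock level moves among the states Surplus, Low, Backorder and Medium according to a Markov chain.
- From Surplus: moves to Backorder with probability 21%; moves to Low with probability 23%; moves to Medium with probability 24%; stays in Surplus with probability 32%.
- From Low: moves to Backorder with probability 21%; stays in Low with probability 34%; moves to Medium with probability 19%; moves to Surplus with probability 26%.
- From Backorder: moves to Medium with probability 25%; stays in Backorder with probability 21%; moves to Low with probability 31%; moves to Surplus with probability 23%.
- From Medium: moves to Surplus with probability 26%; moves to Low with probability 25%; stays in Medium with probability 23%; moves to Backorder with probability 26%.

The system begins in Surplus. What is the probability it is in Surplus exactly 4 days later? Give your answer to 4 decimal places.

0.2695

Propagate the distribution vector 4 days from Surplus.
After 0 days: (1.0000, 0.0000, 0.0000, 0.0000)
After 1 day: (0.3200, 0.2300, 0.2100, 0.2400)
After 2 days: (0.2729, 0.2769, 0.2220, 0.2282)
After 3 days: (0.2697, 0.2828, 0.2214, 0.2261)
After 4 days: (0.2695, 0.2833, 0.2213, 0.2258)
P(in Surplus after 4 days) = 0.2695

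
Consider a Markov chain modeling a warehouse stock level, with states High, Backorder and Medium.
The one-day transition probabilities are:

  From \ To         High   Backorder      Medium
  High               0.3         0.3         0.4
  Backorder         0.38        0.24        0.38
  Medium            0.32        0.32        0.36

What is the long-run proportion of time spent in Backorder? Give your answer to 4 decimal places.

0.2902

Let the stationary distribution be π with π = πP and π_1 + π_2 + π_3 = 1.
π_1 = 0.3·π_1 + 0.38·π_2 + 0.32·π_3
π_2 = 0.3·π_1 + 0.24·π_2 + 0.32·π_3
Solving with the normalization constraint gives π = (0.3308, 0.2902, 0.3790).
So the stationary probability of Backorder is 0.2902.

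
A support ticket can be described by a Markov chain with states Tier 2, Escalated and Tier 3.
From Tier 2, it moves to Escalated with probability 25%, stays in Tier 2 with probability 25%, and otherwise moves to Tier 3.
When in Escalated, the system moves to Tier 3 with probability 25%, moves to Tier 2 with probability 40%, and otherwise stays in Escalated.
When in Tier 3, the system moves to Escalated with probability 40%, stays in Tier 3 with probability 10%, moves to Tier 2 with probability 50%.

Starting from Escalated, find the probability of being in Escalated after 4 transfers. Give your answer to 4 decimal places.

Propagate the distribution vector 4 transfers from Escalated.
After 0 transfers: (0.0000, 1.0000, 0.0000)
After 1 transfer: (0.4000, 0.3500, 0.2500)
After 2 transfers: (0.3650, 0.3225, 0.3125)
After 3 transfers: (0.3765, 0.3291, 0.2944)
After 4 transfers: (0.3730, 0.3271, 0.3000)
P(in Escalated after 4 transfers) = 0.3271

0.3271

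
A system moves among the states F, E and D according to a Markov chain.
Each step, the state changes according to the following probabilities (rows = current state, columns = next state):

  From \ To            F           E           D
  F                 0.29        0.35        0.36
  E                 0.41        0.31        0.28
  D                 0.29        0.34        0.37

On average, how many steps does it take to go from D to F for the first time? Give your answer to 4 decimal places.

Let t(s) be the expected number of steps to first reach F from state s, with t(F) = 0. Conditioning on the first step:
t(E) = 1 + 0.31·t(E) + 0.28·t(D)
t(D) = 1 + 0.34·t(E) + 0.37·t(D)
Solving: t(E) = 2.6804, t(D) = 3.0339.
Expected steps from D to F: 3.0339.

3.0339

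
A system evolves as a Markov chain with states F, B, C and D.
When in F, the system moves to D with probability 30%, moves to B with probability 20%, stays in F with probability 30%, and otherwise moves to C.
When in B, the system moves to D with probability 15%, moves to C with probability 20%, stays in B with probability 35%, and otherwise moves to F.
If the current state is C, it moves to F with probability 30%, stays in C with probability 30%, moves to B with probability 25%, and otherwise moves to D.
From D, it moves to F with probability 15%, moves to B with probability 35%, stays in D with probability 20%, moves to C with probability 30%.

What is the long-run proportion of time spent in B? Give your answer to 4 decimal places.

0.2851

Let the stationary distribution be π with π = πP and π_1 + π_2 + π_3 + π_4 = 1.
π_1 = 0.3·π_1 + 0.3·π_2 + 0.3·π_3 + 0.15·π_4
π_2 = 0.2·π_1 + 0.35·π_2 + 0.25·π_3 + 0.35·π_4
π_3 = 0.2·π_1 + 0.2·π_2 + 0.3·π_3 + 0.3·π_4
Solving with the normalization constraint gives π = (0.2699, 0.2851, 0.2445, 0.2005).
So the stationary probability of B is 0.2851.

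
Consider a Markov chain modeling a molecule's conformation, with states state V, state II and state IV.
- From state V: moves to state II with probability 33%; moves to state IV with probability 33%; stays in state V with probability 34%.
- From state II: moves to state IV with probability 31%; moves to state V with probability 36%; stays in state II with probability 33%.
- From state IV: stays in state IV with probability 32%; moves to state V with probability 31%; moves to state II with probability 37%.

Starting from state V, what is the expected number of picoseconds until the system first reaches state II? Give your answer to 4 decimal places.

2.9149

Let t(s) be the expected number of picoseconds to first reach state II from state s, with t(state II) = 0. Conditioning on the first picosecond:
t(state V) = 1 + 0.34·t(state V) + 0.33·t(state IV)
t(state IV) = 1 + 0.31·t(state V) + 0.32·t(state IV)
Solving: t(state V) = 2.9149, t(state IV) = 2.7994.
Expected picoseconds from state V to state II: 2.9149.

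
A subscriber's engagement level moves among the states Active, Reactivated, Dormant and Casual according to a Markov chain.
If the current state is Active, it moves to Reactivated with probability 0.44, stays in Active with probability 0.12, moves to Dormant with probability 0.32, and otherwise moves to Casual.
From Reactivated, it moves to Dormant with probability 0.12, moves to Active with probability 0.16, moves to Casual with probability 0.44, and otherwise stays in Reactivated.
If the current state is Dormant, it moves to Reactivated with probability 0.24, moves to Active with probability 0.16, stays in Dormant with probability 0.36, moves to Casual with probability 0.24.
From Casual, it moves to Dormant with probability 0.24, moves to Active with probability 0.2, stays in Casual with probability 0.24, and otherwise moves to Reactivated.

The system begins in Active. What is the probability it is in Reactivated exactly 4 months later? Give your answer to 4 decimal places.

Propagate the distribution vector 4 months from Active.
After 0 months: (1.0000, 0.0000, 0.0000, 0.0000)
After 1 month: (0.1200, 0.4400, 0.3200, 0.1200)
After 2 months: (0.1600, 0.2912, 0.2352, 0.3136)
After 3 months: (0.1661, 0.3087, 0.2461, 0.2790)
After 4 months: (0.1645, 0.3079, 0.2458, 0.2818)
P(in Reactivated after 4 months) = 0.3079

0.3079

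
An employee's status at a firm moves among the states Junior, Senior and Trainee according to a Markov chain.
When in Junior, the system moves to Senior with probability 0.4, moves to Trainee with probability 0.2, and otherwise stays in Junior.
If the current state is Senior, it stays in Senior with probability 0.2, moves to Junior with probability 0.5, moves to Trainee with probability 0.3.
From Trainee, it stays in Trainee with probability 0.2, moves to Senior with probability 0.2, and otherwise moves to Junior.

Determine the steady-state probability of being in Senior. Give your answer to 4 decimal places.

0.2951

Let the stationary distribution be π with π = πP and π_1 + π_2 + π_3 = 1.
π_1 = 0.4·π_1 + 0.5·π_2 + 0.6·π_3
π_2 = 0.4·π_1 + 0.2·π_2 + 0.2·π_3
Solving with the normalization constraint gives π = (0.4754, 0.2951, 0.2295).
So the stationary probability of Senior is 0.2951.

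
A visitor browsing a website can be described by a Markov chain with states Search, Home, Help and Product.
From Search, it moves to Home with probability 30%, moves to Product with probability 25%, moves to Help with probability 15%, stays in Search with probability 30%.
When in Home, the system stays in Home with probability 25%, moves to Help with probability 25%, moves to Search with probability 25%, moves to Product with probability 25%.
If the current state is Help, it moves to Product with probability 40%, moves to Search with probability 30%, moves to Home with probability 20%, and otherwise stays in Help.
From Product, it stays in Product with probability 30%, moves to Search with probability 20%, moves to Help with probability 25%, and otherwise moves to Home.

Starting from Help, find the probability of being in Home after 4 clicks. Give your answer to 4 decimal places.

Propagate the distribution vector 4 clicks from Help.
After 0 clicks: (0.0000, 0.0000, 1.0000, 0.0000)
After 1 click: (0.3000, 0.2000, 0.1000, 0.4000)
After 2 clicks: (0.2500, 0.2600, 0.2050, 0.2850)
After 3 clicks: (0.2585, 0.2523, 0.1943, 0.2950)
After 4 clicks: (0.2579, 0.2532, 0.1950, 0.2939)
P(in Home after 4 clicks) = 0.2532

0.2532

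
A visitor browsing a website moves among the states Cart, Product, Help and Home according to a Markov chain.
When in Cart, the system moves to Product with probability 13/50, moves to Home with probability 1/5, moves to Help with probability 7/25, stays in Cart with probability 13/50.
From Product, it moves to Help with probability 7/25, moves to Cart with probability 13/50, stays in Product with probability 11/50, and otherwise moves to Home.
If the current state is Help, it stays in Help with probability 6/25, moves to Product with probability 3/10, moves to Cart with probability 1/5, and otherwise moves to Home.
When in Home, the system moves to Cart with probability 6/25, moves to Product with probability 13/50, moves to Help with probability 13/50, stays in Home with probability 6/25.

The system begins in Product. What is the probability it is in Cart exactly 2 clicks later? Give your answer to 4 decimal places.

Propagate the distribution vector 2 clicks from Product.
After 0 clicks: (0.0000, 1.0000, 0.0000, 0.0000)
After 1 click: (0.2600, 0.2200, 0.2800, 0.2400)
After 2 clicks: (0.2384, 0.2624, 0.2640, 0.2352)
P(in Cart after 2 clicks) = 0.2384

0.2384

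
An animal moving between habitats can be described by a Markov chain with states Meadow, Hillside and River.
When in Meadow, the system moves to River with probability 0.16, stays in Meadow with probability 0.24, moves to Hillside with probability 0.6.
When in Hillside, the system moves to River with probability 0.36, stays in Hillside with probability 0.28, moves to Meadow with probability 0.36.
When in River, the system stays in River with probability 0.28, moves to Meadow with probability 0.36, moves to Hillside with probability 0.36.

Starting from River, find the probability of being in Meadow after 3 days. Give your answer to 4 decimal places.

Propagate the distribution vector 3 days from River.
After 0 days: (0.0000, 0.0000, 1.0000)
After 1 day: (0.3600, 0.3600, 0.2800)
After 2 days: (0.3168, 0.4176, 0.2656)
After 3 days: (0.3220, 0.4026, 0.2754)
P(in Meadow after 3 days) = 0.3220

0.3220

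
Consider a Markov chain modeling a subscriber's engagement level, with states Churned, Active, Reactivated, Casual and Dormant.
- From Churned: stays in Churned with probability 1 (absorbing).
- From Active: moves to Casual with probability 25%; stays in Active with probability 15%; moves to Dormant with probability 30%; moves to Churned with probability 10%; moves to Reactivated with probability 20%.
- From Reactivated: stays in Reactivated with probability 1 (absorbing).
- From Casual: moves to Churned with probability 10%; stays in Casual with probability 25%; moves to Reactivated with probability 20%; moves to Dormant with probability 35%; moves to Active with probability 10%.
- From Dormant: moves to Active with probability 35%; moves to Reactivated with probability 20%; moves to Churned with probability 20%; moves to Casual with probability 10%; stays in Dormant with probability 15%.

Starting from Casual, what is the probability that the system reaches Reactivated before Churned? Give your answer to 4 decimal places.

Let h(s) be the probability of absorption at Reactivated starting from transient state s. Then h(Reactivated) = 1 and h(Churned) = 0. By first-step analysis:
h(Active) = 0.1·0 + 0.15·h(Active) + 0.2·1 + 0.25·h(Casual) + 0.3·h(Dormant)
h(Casual) = 0.1·0 + 0.1·h(Active) + 0.2·1 + 0.25·h(Casual) + 0.35·h(Dormant)
h(Dormant) = 0.2·0 + 0.35·h(Active) + 0.2·1 + 0.1·h(Casual) + 0.15·h(Dormant)
Solving: h(Active) = 0.6116, h(Casual) = 0.6090, h(Dormant) = 0.5588.
Starting from Casual, the probability is 0.6090.

0.6090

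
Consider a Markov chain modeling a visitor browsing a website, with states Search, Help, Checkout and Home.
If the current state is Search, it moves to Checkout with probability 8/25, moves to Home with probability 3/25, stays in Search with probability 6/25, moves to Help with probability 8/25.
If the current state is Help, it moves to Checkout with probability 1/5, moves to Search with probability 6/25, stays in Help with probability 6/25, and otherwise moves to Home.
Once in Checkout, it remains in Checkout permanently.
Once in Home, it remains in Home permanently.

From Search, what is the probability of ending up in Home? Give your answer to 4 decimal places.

Let h(s) be the probability of absorption at Home starting from transient state s. Then h(Home) = 1 and h(Checkout) = 0. By first-step analysis:
h(Search) = 0.24·h(Search) + 0.32·h(Help) + 0.32·0 + 0.12·1
h(Help) = 0.24·h(Search) + 0.24·h(Help) + 0.2·0 + 0.32·1
Solving: h(Search) = 0.3866, h(Help) = 0.5431.
Starting from Search, the probability is 0.3866.

0.3866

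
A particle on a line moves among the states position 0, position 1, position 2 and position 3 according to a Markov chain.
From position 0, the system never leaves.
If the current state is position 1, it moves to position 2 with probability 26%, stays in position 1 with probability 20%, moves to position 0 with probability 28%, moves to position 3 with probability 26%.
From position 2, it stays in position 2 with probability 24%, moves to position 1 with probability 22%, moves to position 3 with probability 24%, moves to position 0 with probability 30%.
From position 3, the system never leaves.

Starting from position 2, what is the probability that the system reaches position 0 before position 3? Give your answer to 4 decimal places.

Let h(s) be the probability of absorption at position 0 starting from transient state s. Then h(position 0) = 1 and h(position 3) = 0. By first-step analysis:
h(position 1) = 0.28·1 + 0.2·h(position 1) + 0.26·h(position 2) + 0.26·0
h(position 2) = 0.3·1 + 0.22·h(position 1) + 0.24·h(position 2) + 0.24·0
Solving: h(position 1) = 0.5280, h(position 2) = 0.5476.
Starting from position 2, the probability is 0.5476.

0.5476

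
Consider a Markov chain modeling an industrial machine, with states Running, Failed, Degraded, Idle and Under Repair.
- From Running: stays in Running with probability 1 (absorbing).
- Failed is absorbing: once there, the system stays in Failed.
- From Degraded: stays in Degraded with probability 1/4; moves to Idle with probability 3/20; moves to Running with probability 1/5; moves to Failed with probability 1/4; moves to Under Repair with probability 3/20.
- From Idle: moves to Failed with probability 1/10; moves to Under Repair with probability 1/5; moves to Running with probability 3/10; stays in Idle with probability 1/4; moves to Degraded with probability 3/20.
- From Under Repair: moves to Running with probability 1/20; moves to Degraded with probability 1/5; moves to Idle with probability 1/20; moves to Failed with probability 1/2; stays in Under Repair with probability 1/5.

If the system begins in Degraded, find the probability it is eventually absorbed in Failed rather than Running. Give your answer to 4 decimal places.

Let h(s) be the probability of absorption at Failed starting from transient state s. Then h(Failed) = 1 and h(Running) = 0. By first-step analysis:
h(Degraded) = 0.2·0 + 0.25·1 + 0.25·h(Degraded) + 0.15·h(Idle) + 0.15·h(Under Repair)
h(Idle) = 0.3·0 + 0.1·1 + 0.15·h(Degraded) + 0.25·h(Idle) + 0.2·h(Under Repair)
h(Under Repair) = 0.05·0 + 0.5·1 + 0.2·h(Degraded) + 0.05·h(Idle) + 0.2·h(Under Repair)
Solving: h(Degraded) = 0.5863, h(Idle) = 0.4641, h(Under Repair) = 0.8006.
Starting from Degraded, the probability is 0.5863.

0.5863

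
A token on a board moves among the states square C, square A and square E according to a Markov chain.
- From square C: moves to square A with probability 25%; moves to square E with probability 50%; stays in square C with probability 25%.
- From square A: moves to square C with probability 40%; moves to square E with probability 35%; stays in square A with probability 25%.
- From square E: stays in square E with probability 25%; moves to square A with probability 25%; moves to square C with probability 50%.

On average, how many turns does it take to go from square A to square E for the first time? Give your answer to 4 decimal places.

2.4865

Let t(s) be the expected number of turns to first reach square E from state s, with t(square E) = 0. Conditioning on the first turn:
t(square C) = 1 + 0.25·t(square C) + 0.25·t(square A)
t(square A) = 1 + 0.4·t(square C) + 0.25·t(square A)
Solving: t(square C) = 2.1622, t(square A) = 2.4865.
Expected turns from square A to square E: 2.4865.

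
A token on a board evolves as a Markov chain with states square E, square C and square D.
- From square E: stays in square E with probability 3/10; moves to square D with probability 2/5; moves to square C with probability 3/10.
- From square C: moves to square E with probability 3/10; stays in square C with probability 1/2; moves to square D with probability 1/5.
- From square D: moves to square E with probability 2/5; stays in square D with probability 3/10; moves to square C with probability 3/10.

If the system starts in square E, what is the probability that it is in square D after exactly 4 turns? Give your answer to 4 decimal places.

Propagate the distribution vector 4 turns from square E.
After 0 turns: (1.0000, 0.0000, 0.0000)
After 1 turn: (0.3000, 0.3000, 0.4000)
After 2 turns: (0.3400, 0.3600, 0.3000)
After 3 turns: (0.3300, 0.3720, 0.2980)
After 4 turns: (0.3298, 0.3744, 0.2958)
P(in square D after 4 turns) = 0.2958

0.2958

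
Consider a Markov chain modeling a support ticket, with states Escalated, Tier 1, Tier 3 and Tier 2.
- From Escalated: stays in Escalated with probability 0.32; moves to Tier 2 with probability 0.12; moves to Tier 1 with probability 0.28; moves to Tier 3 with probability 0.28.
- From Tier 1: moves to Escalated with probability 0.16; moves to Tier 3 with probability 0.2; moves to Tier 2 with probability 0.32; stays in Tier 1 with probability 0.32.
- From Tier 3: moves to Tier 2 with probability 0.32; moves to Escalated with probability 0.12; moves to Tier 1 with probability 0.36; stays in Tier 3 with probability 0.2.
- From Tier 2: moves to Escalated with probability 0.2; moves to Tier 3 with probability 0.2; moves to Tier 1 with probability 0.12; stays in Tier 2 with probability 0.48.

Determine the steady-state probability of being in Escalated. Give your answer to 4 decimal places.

Let the stationary distribution be π with π = πP and π_1 + π_2 + π_3 + π_4 = 1.
π_1 = 0.32·π_1 + 0.16·π_2 + 0.12·π_3 + 0.2·π_4
π_2 = 0.28·π_1 + 0.32·π_2 + 0.36·π_3 + 0.12·π_4
π_3 = 0.28·π_1 + 0.2·π_2 + 0.2·π_3 + 0.2·π_4
Solving with the normalization constraint gives π = (0.1961, 0.2539, 0.2157, 0.3343).
So the stationary probability of Escalated is 0.1961.

0.1961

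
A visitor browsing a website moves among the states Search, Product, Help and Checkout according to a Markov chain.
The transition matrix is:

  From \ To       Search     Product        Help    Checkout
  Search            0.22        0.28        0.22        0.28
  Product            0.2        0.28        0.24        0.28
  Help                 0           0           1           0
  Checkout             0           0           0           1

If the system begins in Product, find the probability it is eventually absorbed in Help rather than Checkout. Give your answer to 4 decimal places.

0.4573

Let h(s) be the probability of absorption at Help starting from transient state s. Then h(Help) = 1 and h(Checkout) = 0. By first-step analysis:
h(Search) = 0.22·h(Search) + 0.28·h(Product) + 0.22·1 + 0.28·0
h(Product) = 0.2·h(Search) + 0.28·h(Product) + 0.24·1 + 0.28·0
Solving: h(Search) = 0.4462, h(Product) = 0.4573.
Starting from Product, the probability is 0.4573.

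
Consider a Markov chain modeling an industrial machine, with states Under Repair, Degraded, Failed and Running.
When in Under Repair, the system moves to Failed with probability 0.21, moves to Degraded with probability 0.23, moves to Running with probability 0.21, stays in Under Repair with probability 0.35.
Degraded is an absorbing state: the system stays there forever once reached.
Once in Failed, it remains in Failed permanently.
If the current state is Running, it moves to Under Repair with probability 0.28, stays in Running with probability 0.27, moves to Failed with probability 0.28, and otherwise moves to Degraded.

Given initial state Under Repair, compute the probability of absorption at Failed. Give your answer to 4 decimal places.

Let h(s) be the probability of absorption at Failed starting from transient state s. Then h(Failed) = 1 and h(Degraded) = 0. By first-step analysis:
h(Under Repair) = 0.35·h(Under Repair) + 0.23·0 + 0.21·1 + 0.21·h(Running)
h(Running) = 0.28·h(Under Repair) + 0.17·0 + 0.28·1 + 0.27·h(Running)
Solving: h(Under Repair) = 0.5102, h(Running) = 0.5793.
Starting from Under Repair, the probability is 0.5102.

0.5102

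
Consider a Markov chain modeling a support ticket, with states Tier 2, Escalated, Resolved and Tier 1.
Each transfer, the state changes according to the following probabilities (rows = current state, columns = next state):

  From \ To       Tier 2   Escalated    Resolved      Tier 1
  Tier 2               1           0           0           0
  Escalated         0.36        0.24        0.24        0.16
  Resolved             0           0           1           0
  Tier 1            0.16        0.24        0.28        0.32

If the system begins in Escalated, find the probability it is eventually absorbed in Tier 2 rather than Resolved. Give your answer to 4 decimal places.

0.5652

Let h(s) be the probability of absorption at Tier 2 starting from transient state s. Then h(Tier 2) = 1 and h(Resolved) = 0. By first-step analysis:
h(Escalated) = 0.36·1 + 0.24·h(Escalated) + 0.24·0 + 0.16·h(Tier 1)
h(Tier 1) = 0.16·1 + 0.24·h(Escalated) + 0.28·0 + 0.32·h(Tier 1)
Solving: h(Escalated) = 0.5652, h(Tier 1) = 0.4348.
Starting from Escalated, the probability is 0.5652.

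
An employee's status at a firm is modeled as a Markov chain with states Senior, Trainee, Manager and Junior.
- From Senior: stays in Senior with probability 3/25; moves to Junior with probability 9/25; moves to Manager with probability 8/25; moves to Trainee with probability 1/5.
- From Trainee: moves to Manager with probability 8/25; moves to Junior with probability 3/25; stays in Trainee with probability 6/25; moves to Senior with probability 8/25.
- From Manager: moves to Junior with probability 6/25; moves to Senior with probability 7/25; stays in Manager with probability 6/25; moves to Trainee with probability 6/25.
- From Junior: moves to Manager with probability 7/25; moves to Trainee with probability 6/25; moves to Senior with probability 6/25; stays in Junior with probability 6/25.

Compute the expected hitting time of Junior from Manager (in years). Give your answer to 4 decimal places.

4.1269

Let t(s) be the expected number of years to first reach Junior from state s, with t(Junior) = 0. Conditioning on the first year:
t(Senior) = 1 + 0.12·t(Senior) + 0.2·t(Trainee) + 0.32·t(Manager)
t(Trainee) = 1 + 0.32·t(Senior) + 0.24·t(Trainee) + 0.32·t(Manager)
t(Manager) = 1 + 0.28·t(Senior) + 0.24·t(Trainee) + 0.24·t(Manager)
Solving: t(Senior) = 3.6835, t(Trainee) = 4.6044, t(Manager) = 4.1269.
Expected years from Manager to Junior: 4.1269.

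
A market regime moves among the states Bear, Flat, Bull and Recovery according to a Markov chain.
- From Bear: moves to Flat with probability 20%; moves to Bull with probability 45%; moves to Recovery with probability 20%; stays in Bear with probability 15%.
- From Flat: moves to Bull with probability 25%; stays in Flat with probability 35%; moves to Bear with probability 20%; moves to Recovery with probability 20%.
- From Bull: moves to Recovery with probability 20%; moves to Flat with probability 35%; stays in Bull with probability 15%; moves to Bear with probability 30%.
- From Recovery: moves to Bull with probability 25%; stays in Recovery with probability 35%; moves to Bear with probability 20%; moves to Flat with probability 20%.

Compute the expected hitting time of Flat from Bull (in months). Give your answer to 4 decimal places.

3.5888

Let t(s) be the expected number of months to first reach Flat from state s, with t(Flat) = 0. Conditioning on the first month:
t(Bear) = 1 + 0.15·t(Bear) + 0.45·t(Bull) + 0.2·t(Recovery)
t(Bull) = 1 + 0.3·t(Bear) + 0.15·t(Bull) + 0.2·t(Recovery)
t(Recovery) = 1 + 0.2·t(Bear) + 0.25·t(Bull) + 0.35·t(Recovery)
Solving: t(Bear) = 4.0569, t(Bull) = 3.5888, t(Recovery) = 4.1670.
Expected months from Bull to Flat: 3.5888.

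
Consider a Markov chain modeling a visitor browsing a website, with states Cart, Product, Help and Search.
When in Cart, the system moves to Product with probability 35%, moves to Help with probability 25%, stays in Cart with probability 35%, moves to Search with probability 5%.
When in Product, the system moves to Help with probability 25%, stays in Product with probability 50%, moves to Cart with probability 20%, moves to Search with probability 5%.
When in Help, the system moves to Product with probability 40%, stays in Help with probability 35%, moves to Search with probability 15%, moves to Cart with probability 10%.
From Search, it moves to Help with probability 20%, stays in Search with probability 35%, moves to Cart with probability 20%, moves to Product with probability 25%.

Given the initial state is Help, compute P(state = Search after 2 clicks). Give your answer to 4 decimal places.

0.1300

Propagate the distribution vector 2 clicks from Help.
After 0 clicks: (0.0000, 0.0000, 1.0000, 0.0000)
After 1 click: (0.1000, 0.4000, 0.3500, 0.1500)
After 2 clicks: (0.1800, 0.4125, 0.2775, 0.1300)
P(in Search after 2 clicks) = 0.1300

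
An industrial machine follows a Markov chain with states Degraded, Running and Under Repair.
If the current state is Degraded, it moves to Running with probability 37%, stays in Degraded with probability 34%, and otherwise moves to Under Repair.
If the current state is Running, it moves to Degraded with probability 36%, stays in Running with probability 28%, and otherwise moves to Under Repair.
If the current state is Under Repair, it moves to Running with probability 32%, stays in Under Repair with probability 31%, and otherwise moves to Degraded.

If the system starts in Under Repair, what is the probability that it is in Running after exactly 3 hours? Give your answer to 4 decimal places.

0.3248

Propagate the distribution vector 3 hours from Under Repair.
After 0 hours: (0.0000, 0.0000, 1.0000)
After 1 hour: (0.3700, 0.3200, 0.3100)
After 2 hours: (0.3557, 0.3257, 0.3186)
After 3 hours: (0.3561, 0.3248, 0.3192)
P(in Running after 3 hours) = 0.3248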